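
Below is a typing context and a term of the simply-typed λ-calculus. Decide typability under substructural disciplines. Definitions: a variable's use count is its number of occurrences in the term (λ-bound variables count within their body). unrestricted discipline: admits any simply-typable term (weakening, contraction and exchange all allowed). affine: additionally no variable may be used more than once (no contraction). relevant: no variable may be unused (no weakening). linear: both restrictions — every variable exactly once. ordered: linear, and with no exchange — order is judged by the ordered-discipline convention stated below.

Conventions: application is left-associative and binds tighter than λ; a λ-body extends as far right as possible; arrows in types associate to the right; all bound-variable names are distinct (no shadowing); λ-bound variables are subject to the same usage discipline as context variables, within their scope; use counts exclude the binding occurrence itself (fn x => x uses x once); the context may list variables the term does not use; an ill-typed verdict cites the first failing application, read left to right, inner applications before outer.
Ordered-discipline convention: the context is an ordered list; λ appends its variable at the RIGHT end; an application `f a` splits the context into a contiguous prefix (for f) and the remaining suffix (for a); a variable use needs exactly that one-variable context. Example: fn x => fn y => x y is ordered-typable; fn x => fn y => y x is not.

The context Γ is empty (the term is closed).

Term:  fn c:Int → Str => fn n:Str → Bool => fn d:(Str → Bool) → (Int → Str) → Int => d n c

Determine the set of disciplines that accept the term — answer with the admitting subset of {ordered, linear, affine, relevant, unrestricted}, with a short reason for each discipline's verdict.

admitted in: linear, affine, relevant, unrestricted
counts: c (bound) ×1; n (bound) ×1; d (bound) ×1
left-to-right use order: d, n, c
typing: well-typed at (Int → Str) → (Str → Bool) → ((Str → Bool) → (Int → Str) → Int) → Int
ordered: ✗ — no contiguous prefix/suffix split fits d, n, c
linear: ✓ — exactly-once usage across c, n, d
affine: ✓ — none of c, n, d used more than once
relevant: ✓ — c, n, d: all used, weakening unneeded
unrestricted: ✓ — type-checks ((Int → Str) → (Str → Bool) → ((Str → Bool) → (Int → Str) → Int) → Int) and nothing is barred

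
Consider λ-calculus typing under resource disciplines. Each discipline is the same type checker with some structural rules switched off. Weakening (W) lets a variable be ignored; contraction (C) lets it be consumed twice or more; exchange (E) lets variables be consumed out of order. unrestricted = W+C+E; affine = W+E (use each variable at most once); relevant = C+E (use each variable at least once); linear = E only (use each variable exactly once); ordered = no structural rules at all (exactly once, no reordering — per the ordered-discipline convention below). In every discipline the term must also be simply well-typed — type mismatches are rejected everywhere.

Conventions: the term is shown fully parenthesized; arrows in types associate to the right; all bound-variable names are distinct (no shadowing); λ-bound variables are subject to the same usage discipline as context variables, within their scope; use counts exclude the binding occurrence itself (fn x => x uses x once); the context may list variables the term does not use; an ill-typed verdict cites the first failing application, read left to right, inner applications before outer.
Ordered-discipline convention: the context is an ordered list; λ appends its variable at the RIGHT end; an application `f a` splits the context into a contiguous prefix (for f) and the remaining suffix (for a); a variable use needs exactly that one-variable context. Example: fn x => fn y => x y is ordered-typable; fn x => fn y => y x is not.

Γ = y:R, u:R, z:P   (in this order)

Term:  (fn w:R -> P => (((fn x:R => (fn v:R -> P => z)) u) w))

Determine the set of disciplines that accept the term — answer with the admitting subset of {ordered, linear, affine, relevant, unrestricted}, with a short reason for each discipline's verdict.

admitting disciplines: affine, unrestricted
variable uses: y: 0, u: 1, z: 1, w (λ-bound): 1, x (λ-bound): 0, v (λ-bound): 0
use order (left to right): z, u, w
typing: well-typed at (R -> P) -> P
ordered: ✗, y, x, v never used (weakening)
linear: ✗, y, x, v never used (weakening)
affine: ✓, none of y, u, z, w, x, v used more than once
relevant: ✗, y, x, v never used (weakening)
unrestricted: ✓, typability at (R -> P) -> P is all that's needed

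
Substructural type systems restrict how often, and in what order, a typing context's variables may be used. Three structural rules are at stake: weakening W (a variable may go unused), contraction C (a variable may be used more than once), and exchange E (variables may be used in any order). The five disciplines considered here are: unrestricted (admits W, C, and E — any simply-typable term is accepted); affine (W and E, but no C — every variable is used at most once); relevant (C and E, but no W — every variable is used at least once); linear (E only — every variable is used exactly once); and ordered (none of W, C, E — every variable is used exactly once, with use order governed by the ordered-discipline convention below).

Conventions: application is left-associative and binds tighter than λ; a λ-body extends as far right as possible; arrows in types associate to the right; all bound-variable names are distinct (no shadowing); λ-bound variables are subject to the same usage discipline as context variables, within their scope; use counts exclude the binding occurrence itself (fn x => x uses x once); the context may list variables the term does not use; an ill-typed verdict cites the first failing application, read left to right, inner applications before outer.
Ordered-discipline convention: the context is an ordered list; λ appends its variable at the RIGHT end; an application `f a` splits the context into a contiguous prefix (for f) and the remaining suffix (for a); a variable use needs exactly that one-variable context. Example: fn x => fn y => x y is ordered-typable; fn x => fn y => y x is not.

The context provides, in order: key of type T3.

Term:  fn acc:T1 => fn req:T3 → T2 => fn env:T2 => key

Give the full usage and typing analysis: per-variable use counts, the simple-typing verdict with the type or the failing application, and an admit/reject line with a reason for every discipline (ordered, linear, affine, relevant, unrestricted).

use counts: key=1, acc (λ-bound)=0, req (λ-bound)=0, env (λ-bound)=0
order of uses: key
typing: ✓ — T1 → (T3 → T2) → T2 → T3
ordered: ✗ — needs weakening: acc, req, env unused
linear: ✗ — needs weakening: acc, req, env unused
affine: ✓ — no duplicate uses among key, acc, req, env
relevant: ✗ — needs weakening: acc, req, env unused
unrestricted: ✓ — type-checks (T1 → (T3 → T2) → T2 → T3) and nothing is barred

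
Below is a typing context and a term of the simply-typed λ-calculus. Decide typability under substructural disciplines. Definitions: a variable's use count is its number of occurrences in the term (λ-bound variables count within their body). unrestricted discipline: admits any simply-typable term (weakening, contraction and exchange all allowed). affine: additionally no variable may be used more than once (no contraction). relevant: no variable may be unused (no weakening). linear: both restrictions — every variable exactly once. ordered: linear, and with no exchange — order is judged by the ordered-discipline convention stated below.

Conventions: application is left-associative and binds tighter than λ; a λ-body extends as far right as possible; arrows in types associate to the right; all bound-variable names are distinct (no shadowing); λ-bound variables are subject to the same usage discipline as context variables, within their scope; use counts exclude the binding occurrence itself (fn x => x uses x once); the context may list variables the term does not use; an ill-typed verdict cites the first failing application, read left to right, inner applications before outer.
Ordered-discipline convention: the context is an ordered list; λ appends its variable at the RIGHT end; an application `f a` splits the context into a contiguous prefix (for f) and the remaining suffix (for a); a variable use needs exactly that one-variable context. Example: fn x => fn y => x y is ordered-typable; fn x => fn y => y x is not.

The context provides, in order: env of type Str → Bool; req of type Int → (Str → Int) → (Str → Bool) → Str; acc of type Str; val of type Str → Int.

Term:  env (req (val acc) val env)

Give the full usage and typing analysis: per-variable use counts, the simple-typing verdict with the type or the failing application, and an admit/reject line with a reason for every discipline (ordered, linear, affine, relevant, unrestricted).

counts: env: 2, req: 1, acc: 1, val: 2
order of uses: env, req, val, acc, val, env
typing: ✓ — Bool
ordered: ✗, repeated use of env ×2, val ×2
linear: ✗, repeated use of env ×2, val ×2
affine: ✗, repeated use of env ×2, val ×2
relevant: ✓, none of env, req, acc, val goes unused
unrestricted: ✓, type-checks (Bool) and nothing is barred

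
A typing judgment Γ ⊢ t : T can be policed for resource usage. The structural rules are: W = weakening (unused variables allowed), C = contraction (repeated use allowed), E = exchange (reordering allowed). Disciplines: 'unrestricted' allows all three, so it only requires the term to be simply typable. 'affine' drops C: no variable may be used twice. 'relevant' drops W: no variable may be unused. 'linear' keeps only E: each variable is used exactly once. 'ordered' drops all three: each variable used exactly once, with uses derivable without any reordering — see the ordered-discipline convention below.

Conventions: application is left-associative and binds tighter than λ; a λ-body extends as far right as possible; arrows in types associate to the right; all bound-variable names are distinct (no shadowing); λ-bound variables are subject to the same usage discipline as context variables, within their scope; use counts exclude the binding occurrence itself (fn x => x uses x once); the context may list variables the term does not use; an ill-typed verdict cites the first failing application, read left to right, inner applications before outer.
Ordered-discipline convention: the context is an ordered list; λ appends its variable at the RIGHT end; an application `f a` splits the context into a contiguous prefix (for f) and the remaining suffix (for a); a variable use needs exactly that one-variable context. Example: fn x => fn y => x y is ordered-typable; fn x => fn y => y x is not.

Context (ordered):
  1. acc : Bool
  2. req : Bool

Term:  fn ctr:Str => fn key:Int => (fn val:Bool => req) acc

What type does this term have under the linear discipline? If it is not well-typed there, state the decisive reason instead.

not well-typed under linear — unused: ctr, key, val — weakening required
usage: acc: 1×; req: 1×; ctr (λ-bound): 0×; key (λ-bound): 0×; val (λ-bound): 0×
uses in reading order: req, acc
typing: well-typed at Str -> Int -> Bool
all disciplines: ordered ✗; linear ✗; affine ✓; relevant ✗; unrestricted ✓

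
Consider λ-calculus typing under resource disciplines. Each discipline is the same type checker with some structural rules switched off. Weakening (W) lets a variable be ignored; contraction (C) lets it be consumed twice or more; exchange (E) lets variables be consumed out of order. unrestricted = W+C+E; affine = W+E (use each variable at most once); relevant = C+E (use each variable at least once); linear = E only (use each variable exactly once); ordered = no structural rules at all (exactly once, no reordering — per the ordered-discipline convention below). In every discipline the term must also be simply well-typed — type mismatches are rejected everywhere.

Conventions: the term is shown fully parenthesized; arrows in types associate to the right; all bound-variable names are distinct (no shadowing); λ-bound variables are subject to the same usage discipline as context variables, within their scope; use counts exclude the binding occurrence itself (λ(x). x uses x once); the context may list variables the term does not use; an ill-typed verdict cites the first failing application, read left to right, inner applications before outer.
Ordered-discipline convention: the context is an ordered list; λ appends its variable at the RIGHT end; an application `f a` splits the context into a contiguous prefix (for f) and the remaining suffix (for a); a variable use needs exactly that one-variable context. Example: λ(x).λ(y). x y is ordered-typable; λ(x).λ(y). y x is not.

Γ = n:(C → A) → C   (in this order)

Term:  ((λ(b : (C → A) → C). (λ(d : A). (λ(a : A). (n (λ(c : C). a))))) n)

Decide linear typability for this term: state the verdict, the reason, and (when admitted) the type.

no — needs contraction — n ×2; b, d, c never used (weakening)
counts: n ×2, b [bound] ×0, d [bound] ×0, a [bound] ×1, c [bound] ×0
left-to-right use order: n, a, n
typing: the term checks, with type A → A → C
per-discipline verdicts: ordered ✗ · linear ✗ · affine ✗ · relevant ✗ · unrestricted ✓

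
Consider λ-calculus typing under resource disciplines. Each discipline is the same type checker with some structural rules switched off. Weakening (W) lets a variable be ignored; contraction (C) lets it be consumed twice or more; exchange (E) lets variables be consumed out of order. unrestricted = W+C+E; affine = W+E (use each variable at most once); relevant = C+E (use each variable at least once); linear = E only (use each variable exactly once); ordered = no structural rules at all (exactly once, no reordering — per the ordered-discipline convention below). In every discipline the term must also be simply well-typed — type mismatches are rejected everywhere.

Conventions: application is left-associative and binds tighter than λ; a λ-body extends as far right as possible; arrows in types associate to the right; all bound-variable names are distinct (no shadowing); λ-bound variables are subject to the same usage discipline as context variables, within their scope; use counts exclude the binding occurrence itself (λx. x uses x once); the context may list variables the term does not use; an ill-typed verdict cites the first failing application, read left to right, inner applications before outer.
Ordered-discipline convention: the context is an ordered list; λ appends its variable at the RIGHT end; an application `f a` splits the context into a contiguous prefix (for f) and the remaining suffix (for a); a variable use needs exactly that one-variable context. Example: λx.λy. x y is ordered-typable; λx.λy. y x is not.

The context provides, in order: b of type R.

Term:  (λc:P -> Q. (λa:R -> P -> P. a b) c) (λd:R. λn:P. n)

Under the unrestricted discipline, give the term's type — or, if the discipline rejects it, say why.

not well-typed under unrestricted — fails simple typing
counts: b=1, c (bound)=1, a (bound)=1, d (bound)=0, n (bound)=1
order of uses: a, b, c, n
typing: ill-typed: an application expects R -> P -> P but receives P -> Q
per-discipline verdicts: ordered ✗ · linear ✗ · affine ✗ · relevant ✗ · unrestricted ✗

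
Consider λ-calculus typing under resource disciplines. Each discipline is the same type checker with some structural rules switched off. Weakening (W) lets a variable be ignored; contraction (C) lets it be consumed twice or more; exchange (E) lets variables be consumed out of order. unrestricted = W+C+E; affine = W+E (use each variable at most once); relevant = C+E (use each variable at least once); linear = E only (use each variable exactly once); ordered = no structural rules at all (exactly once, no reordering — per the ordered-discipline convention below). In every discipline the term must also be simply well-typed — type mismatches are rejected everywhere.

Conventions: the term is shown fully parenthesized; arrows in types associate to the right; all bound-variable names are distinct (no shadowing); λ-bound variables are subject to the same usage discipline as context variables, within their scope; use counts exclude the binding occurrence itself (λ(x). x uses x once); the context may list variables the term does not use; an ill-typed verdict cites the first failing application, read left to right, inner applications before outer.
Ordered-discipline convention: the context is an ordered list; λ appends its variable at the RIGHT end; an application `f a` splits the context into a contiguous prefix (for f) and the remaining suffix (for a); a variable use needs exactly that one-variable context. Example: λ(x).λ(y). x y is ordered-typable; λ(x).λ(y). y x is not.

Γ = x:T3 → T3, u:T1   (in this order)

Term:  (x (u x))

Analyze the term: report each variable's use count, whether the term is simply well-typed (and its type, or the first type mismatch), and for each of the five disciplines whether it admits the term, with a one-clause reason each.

variable uses: x ×2; u ×1
use order (left to right): x, u, x
typing: ill-typed: can't apply a value of type T1
ordered: ✗ — not simply typable
linear: ✗ — fails simple typing
affine: ✗ — a type mismatch blocks all five
relevant: ✗ — the type mismatch rejects it
unrestricted: ✗ — not simply typable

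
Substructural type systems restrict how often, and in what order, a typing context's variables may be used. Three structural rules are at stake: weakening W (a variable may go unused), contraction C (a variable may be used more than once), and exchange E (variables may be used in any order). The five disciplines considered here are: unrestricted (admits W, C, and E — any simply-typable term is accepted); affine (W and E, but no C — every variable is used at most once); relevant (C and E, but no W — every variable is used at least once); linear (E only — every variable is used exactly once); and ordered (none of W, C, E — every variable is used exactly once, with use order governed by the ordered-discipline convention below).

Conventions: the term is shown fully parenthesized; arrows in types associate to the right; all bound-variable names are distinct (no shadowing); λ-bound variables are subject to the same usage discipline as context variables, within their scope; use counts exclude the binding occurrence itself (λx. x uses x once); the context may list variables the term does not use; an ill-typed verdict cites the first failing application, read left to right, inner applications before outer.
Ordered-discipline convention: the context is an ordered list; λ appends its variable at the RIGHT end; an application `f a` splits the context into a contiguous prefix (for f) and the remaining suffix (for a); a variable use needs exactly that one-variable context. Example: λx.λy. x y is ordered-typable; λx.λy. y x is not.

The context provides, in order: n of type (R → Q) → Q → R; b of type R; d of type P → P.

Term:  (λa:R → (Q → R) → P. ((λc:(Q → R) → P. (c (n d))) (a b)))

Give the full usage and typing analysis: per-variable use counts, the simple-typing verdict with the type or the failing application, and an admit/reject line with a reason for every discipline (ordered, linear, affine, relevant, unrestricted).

variable uses: n: 1; b: 1; d: 1; a (λ-bound): 1; c (λ-bound): 1
uses in reading order: c, n, d, a, b
typing: ill-typed: argument of type P → P where R → Q is required
ordered: ✗, fails simple typing
linear: ✗, a type mismatch blocks all five
affine: ✗, the type mismatch rejects it
relevant: ✗, not simply typable
unrestricted: ✗, fails simple typing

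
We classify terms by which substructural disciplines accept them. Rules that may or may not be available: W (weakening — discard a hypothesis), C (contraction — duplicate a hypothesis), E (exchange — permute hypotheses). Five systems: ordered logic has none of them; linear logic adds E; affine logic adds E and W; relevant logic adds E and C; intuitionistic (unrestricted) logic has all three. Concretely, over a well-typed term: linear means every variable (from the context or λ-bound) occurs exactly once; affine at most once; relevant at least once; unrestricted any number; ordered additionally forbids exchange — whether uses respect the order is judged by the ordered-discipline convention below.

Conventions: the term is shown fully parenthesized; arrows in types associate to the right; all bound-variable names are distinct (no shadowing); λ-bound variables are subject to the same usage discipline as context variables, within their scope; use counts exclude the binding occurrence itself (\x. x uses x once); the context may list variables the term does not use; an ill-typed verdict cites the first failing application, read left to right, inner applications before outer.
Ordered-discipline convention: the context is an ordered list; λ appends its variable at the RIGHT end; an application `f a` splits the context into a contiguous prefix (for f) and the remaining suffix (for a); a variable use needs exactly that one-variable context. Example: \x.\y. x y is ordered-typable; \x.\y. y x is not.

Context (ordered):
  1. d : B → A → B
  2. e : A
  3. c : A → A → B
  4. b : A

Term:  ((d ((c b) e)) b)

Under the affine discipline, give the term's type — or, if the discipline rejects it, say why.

not well-typed under affine — needs contraction — b ×2
use counts: d ×1, e ×1, c ×1, b ×2
uses in reading order: d, c, b, e, b
typing: ✓ — B
summary: ordered ✗; linear ✗; affine ✗; relevant ✓; unrestricted ✓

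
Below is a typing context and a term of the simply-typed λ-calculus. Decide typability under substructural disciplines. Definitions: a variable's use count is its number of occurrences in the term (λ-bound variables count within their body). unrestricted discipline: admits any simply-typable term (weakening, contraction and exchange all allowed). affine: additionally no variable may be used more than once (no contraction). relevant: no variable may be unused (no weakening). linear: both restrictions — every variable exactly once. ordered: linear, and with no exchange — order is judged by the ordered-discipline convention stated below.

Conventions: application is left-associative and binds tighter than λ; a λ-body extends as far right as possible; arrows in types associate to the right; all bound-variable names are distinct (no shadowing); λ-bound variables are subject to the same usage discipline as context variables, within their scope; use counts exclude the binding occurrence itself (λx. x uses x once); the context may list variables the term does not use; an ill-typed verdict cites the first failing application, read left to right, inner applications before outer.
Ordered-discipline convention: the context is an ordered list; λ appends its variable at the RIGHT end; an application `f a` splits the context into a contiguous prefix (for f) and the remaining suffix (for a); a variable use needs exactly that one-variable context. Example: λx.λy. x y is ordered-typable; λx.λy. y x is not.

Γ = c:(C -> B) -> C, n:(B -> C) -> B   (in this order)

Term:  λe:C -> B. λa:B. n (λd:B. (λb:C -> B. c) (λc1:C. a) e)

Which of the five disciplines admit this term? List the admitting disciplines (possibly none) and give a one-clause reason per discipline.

admitted in: affine, unrestricted
usage: c=1; n=1; e [bound]=1; a [bound]=1; d [bound]=0; b [bound]=0; c1 [bound]=0
uses in reading order: n, c, a, e
typing: ✓ — (C -> B) -> B -> B
ordered: ✗ — needs weakening: d, b, c1 unused
linear: ✗ — needs weakening: d, b, c1 unused
affine: ✓ — none of c, n, e, a, d, b, c1 used more than once
relevant: ✗ — needs weakening: d, b, c1 unused
unrestricted: ✓ — well-typed at (C -> B) -> B -> B; no restrictions here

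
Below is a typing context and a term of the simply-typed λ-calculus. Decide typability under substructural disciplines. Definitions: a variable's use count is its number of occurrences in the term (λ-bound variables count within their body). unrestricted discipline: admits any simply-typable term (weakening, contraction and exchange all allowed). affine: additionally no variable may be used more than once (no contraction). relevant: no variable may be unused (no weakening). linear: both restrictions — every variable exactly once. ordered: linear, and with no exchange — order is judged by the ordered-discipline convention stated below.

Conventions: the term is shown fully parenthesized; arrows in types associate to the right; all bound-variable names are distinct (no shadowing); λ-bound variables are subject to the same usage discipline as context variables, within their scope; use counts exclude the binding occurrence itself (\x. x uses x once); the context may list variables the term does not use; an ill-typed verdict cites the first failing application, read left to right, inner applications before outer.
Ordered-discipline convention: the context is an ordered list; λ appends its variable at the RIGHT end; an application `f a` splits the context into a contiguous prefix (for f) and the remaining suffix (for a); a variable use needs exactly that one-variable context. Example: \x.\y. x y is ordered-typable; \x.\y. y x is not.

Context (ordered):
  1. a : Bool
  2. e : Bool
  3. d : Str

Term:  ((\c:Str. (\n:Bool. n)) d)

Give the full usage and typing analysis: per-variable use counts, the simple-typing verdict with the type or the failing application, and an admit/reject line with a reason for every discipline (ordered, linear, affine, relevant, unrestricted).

variable uses: a ×0, e ×0, d ×1, c [bound] ×0, n [bound] ×1
left-to-right use order: n, d
typing: ✓ — Bool → Bool
ordered: ✗ — a, e, c left unused
linear: ✗ — a, e, c left unused
affine: ✓ — no duplicate uses among a, e, d, c, n
relevant: ✗ — a, e, c left unused
unrestricted: ✓ — type-checks (Bool → Bool) and nothing is barred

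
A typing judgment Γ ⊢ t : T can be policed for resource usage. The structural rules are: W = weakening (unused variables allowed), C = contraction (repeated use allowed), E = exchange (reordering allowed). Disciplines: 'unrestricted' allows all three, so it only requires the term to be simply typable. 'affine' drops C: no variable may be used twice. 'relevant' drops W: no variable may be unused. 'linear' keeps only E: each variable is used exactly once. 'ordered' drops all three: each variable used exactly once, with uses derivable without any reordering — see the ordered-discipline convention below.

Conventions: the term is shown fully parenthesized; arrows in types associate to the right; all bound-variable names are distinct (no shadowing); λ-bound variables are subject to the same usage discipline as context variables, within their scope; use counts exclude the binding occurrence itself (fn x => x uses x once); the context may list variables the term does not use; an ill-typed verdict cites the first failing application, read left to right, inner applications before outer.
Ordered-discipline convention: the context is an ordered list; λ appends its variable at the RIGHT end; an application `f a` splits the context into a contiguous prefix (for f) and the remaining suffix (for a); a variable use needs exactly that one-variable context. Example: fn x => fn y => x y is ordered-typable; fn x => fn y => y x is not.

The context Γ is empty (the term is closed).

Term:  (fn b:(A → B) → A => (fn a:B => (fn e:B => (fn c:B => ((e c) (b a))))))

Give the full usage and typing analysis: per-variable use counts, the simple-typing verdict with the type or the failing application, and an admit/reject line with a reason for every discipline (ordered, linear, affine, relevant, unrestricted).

usage: b (bound): 1×; a (bound): 1×; e (bound): 1×; c (bound): 1×
uses in reading order: e, c, b, a
typing: ill-typed: non-arrow in function slot: B
ordered ✗ (the type mismatch rejects it)
linear ✗ (not simply typable)
affine ✗ (fails simple typing)
relevant ✗ (a type mismatch blocks all five)
unrestricted ✗ (the type mismatch rejects it)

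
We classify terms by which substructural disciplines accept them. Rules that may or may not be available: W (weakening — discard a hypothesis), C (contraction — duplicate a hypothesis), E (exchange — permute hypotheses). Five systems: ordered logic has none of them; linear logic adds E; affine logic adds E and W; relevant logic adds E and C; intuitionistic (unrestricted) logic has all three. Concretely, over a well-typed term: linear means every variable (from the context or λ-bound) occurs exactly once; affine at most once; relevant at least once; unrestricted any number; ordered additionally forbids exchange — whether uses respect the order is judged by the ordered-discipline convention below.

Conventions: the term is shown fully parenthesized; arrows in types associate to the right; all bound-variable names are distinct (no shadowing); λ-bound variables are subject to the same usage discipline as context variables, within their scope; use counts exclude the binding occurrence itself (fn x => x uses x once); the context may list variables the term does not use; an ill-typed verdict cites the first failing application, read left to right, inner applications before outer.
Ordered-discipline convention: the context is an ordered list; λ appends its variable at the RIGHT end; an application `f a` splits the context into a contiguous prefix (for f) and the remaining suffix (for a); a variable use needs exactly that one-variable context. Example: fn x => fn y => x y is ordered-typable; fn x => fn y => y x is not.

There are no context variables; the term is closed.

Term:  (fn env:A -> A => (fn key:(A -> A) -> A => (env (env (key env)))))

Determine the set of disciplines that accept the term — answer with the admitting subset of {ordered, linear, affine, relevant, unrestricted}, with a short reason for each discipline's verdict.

admitted by: relevant, unrestricted
usage: env [bound]: 3×; key [bound]: 1×
order of uses: env, env, key, env
typing: ✓ — (A -> A) -> ((A -> A) -> A) -> A
ordered ✗ (needs contraction — env ×3)
linear ✗ (needs contraction — env ×3)
affine ✗ (needs contraction — env ×3)
relevant ✓ (every one of env, key appears)
unrestricted ✓ (well-typed at (A -> A) -> ((A -> A) -> A) -> A; no restrictions here)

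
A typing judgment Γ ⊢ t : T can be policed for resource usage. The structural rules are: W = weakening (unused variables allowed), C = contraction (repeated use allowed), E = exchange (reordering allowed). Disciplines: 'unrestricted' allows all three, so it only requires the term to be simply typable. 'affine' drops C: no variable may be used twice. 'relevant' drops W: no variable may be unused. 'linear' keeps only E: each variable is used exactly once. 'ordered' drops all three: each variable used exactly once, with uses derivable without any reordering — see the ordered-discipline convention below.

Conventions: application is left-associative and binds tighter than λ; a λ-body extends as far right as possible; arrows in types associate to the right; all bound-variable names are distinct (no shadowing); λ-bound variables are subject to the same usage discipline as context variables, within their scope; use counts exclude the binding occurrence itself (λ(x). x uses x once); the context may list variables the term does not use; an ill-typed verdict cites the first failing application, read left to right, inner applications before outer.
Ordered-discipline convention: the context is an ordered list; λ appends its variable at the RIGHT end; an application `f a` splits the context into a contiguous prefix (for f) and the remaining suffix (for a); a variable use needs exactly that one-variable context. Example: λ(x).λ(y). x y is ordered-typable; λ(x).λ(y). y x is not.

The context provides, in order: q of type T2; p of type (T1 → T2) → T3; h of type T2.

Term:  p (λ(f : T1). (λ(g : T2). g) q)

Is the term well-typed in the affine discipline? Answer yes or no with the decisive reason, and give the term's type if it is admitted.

yes — none of q, p, h, f, g used more than once; term : T3
usage: q=1; p=1; h=0; f [bound]=0; g [bound]=1
order of uses: p, g, q
typing: the term checks, with type T3
all disciplines: ordered ✗, linear ✗, affine ✓, relevant ✗, unrestricted ✓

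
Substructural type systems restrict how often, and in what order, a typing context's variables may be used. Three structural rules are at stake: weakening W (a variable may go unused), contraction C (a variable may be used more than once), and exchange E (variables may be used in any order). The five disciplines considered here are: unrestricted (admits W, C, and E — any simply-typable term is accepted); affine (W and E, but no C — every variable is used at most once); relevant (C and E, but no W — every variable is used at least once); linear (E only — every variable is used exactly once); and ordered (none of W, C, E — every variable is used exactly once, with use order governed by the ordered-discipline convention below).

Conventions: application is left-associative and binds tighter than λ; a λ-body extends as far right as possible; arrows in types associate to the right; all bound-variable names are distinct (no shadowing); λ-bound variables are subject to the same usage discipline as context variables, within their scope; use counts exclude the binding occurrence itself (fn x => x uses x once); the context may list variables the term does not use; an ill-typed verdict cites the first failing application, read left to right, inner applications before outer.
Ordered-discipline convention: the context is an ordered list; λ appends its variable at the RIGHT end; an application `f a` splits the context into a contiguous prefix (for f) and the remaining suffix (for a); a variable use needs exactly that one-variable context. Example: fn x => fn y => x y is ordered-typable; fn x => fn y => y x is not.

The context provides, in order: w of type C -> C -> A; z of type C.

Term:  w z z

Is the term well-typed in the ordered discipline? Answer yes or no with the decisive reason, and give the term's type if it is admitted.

no — z ×2 used more than once (contraction)
counts: w: 1×, z: 2×
left-to-right use order: w, z, z
typing: well-typed at A
all disciplines: ordered ✗; linear ✗; affine ✗; relevant ✓; unrestricted ✓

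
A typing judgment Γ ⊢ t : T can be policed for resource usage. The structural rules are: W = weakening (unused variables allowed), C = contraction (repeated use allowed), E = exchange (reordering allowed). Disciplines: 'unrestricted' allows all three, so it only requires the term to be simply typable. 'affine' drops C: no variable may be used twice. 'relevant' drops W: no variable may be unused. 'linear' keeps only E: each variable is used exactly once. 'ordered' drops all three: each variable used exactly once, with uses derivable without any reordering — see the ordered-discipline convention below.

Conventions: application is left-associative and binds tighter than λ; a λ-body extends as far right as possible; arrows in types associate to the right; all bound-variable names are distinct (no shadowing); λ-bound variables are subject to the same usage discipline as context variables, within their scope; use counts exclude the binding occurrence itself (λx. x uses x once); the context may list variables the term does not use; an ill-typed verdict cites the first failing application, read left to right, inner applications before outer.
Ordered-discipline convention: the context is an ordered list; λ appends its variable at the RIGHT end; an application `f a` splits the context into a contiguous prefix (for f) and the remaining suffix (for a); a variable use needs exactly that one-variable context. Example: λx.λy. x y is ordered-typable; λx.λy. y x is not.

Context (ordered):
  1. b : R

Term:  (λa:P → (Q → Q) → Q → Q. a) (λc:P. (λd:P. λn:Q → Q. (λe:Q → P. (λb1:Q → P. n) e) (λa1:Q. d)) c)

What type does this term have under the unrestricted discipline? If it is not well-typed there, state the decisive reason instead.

term : P → (Q → Q) → Q → Q
use counts: b: 0; a [bound]: 1; c [bound]: 1; d [bound]: 1; n [bound]: 1; e [bound]: 1; b1 [bound]: 0; a1 [bound]: 0
left-to-right use order: a, n, e, d, c
typing: ✓ — P → (Q → Q) → Q → Q
summary: ordered ✗ | linear ✗ | affine ✓ | relevant ✗ | unrestricted ✓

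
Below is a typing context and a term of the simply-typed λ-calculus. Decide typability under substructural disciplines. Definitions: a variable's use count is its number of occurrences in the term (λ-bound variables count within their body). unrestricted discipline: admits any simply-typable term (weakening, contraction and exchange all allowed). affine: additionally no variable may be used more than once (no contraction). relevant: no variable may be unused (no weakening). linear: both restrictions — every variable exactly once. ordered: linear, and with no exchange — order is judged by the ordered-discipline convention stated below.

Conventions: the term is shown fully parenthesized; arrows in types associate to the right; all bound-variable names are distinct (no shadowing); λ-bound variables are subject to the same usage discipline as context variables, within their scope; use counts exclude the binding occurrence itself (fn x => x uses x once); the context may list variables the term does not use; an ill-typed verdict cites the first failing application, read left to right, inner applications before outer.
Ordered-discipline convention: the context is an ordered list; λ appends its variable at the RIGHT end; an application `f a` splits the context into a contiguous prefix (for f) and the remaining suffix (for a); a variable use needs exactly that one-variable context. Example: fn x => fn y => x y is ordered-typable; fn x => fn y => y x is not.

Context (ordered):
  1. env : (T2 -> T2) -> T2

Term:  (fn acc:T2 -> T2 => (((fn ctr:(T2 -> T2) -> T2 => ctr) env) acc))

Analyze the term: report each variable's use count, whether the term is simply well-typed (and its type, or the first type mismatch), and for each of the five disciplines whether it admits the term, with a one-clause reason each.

use counts: env: 1×, acc [bound]: 1×, ctr [bound]: 1×
uses in reading order: ctr, env, acc
typing: the term checks, with type (T2 -> T2) -> T2
ordered ✓ (env, acc, ctr: once each, no exchange needed)
linear ✓ (each of env, acc, ctr used exactly once)
affine ✓ (at most one use each (env, acc, ctr))
relevant ✓ (at least one use each (env, acc, ctr))
unrestricted ✓ (type-checks ((T2 -> T2) -> T2) and nothing is barred)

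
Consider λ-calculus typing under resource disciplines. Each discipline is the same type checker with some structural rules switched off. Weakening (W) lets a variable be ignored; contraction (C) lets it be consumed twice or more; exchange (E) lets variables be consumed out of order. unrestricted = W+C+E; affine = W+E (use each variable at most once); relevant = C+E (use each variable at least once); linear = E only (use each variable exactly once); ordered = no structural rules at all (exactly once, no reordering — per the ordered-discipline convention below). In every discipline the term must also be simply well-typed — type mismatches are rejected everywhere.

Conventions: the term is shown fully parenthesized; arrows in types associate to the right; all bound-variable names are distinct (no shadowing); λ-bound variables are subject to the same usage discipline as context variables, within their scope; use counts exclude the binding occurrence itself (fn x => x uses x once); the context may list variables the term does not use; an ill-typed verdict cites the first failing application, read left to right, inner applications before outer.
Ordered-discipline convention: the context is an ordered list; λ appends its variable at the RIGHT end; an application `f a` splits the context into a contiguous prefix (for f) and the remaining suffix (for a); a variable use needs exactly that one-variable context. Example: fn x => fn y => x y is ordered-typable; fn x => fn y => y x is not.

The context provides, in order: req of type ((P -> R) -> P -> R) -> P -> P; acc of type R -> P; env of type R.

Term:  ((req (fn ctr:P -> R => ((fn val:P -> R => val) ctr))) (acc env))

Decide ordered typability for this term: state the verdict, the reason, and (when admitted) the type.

yes — single-use (req, acc, env, ctr, val), ordered derivation ok; term : P
variable uses: req: 1×, acc: 1×, env: 1×, ctr [bound]: 1×, val [bound]: 1×
order of uses: req, val, ctr, acc, env
typing: the term checks, with type P
all disciplines: ordered ✓; linear ✓; affine ✓; relevant ✓; unrestricted ✓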